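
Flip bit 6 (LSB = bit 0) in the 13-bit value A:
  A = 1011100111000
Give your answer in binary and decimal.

Mask = 1 << 6 = 0000001000000
Bit 6 of A is 0; XOR with the mask flips it to 1.
  1011100111000
^ 0000001000000
---------------
  1011101111000

Answer: 1011101111000 (6008)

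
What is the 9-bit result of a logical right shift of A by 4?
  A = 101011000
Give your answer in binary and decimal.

Logical shift right by 4: drop the bottom 4 bit(s), prepend 4 zero(s) on the left.
  101011000  ->  keep [10101], discard [1000], prepend 0000
= 000010101

Answer: 000010101 (21)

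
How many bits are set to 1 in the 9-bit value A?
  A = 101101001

101101001
1-bits at positions (from bit 0 = LSB): 0, 3, 5, 6, 8
Count = 5

Answer: 5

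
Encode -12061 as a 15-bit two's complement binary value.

1. Binary of +12061:  010111100011101
2. Invert bits:     101000011100010
3. Add 1:           101000011100011

Answer: 101000011100011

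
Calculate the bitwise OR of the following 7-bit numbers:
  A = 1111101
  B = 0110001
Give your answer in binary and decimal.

Apply | to each column (1 where either bit is 1):
  1111101
| 0110001
---------
  1111101

Answer: 1111101 (125)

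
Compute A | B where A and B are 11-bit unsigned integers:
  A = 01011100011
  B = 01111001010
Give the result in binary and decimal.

Apply | to each column (1 where either bit is 1):
  01011100011
| 01111001010
-------------
  01111101011

Answer: 01111101011 (1003)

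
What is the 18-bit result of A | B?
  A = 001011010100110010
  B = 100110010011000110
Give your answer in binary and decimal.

Apply | to each column (1 where either bit is 1):
  001011010100110010
| 100110010011000110
--------------------
  101111010111110110

Answer: 101111010111110110 (194038)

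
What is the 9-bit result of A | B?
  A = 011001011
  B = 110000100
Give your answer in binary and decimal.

Apply | to each column (1 where either bit is 1):
  011001011
| 110000100
-----------
  111001111

Answer: 111001111 (463)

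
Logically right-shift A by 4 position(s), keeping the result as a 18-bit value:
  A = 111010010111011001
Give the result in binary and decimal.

Logical shift right by 4: drop the bottom 4 bit(s), prepend 4 zero(s) on the left.
  111010010111011001  ->  keep [11101001011101], discard [1001], prepend 0000
= 000011101001011101

Answer: 000011101001011101 (14941)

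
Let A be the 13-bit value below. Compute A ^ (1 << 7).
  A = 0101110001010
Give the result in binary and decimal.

Mask = 1 << 7 = 0000010000000
Bit 7 of A is 1; XOR with the mask flips it to 0.
  0101110001010
^ 0000010000000
---------------
  0101100001010

Answer: 0101100001010 (2826)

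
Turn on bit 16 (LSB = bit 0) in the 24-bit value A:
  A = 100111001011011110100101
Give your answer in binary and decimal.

Mask = 1 << 16 = 000000010000000000000000
Bit 16 of A is 0, so OR-ing with the mask flips it to 1.
  100111001011011110100101
| 000000010000000000000000
--------------------------
  100111011011011110100101

Answer: 100111011011011110100101 (10336165)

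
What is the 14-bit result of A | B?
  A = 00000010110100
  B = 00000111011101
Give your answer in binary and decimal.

Apply | to each column (1 where either bit is 1):
  00000010110100
| 00000111011101
----------------
  00000111111101

Answer: 00000111111101 (509)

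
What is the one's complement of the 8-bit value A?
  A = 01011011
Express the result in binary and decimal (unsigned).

Flip each bit (0->1, 1->0):
  01011011
  10100100

Answer: 10100100 (164)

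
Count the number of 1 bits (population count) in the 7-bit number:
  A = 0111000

0111000
1-bits at positions (from bit 0 = LSB): 3, 4, 5
Count = 3

Answer: 3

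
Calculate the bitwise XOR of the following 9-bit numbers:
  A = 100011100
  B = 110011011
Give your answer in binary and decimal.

Apply ^ to each column (1 where bits differ):
  100011100
^ 110011011
-----------
  010000111

Answer: 010000111 (135)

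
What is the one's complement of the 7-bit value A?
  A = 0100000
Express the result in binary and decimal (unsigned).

Flip each bit (0->1, 1->0):
  0100000
  1011111

Answer: 1011111 (95)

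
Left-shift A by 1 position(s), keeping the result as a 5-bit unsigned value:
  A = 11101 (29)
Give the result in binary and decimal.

Shift left by 1: drop the top 1 bit(s), append 1 zero(s) on the right.
  11101  ->  discard [1], keep [1101], append 0
= 11010

Answer: 11010 (26)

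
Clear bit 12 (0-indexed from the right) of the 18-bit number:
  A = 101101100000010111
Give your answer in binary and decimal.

Mask = ~(1 << 12) = 111110111111111111
Bit 12 of A is 1, so AND-ing with the mask clears it to 0.
  101101100000010111
& 111110111111111111
--------------------
  101100100000010111

Answer: 101100100000010111 (182295)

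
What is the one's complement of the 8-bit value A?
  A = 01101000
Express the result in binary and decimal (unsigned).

Flip each bit (0->1, 1->0):
  01101000
  10010111

Answer: 10010111 (151)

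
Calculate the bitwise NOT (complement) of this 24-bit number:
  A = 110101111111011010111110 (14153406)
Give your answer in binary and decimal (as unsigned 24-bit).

Flip each bit (0->1, 1->0):
  110101111111011010111110
  001010000000100101000001

Answer: 001010000000100101000001 (2623809)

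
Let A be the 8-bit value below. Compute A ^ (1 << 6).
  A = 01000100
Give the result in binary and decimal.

Mask = 1 << 6 = 01000000
Bit 6 of A is 1; XOR with the mask flips it to 0.
  01000100
^ 01000000
----------
  00000100

Answer: 00000100 (4)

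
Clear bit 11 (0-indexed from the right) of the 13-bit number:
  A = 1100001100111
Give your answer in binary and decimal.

Mask = ~(1 << 11) = 1011111111111
Bit 11 of A is 1, so AND-ing with the mask clears it to 0.
  1100001100111
& 1011111111111
---------------
  1000001100111

Answer: 1000001100111 (4199)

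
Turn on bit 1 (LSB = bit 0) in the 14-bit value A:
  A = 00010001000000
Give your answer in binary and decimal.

Mask = 1 << 1 = 00000000000010
Bit 1 of A is 0, so OR-ing with the mask flips it to 1.
  00010001000000
| 00000000000010
----------------
  00010001000010

Answer: 00010001000010 (1090)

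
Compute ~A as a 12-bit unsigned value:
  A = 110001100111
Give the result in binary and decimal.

Flip each bit (0->1, 1->0):
  110001100111
  001110011000

Answer: 001110011000 (920)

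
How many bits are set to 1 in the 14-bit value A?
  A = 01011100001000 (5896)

01011100001000
1-bits at positions (from bit 0 = LSB): 3, 8, 9, 10, 12
Count = 5

Answer: 5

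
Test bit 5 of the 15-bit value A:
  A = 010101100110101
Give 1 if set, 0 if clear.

Bit 5 is the 6th from the right.
  010101100110101
           ^
That bit is 1.

Answer: 1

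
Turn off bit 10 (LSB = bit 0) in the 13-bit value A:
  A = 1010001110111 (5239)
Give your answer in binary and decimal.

Mask = ~(1 << 10) = 1101111111111
Bit 10 of A is 1, so AND-ing with the mask clears it to 0.
  1010001110111
& 1101111111111
---------------
  1000001110111

Answer: 1000001110111 (4215)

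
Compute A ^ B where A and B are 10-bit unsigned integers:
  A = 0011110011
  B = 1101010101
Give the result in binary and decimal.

Apply ^ to each column (1 where bits differ):
  0011110011
^ 1101010101
------------
  1110100110

Answer: 1110100110 (934)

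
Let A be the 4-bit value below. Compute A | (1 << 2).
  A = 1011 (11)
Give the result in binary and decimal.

Mask = 1 << 2 = 0100
Bit 2 of A is 0, so OR-ing with the mask flips it to 1.
  1011
| 0100
------
  1111

Answer: 1111 (15)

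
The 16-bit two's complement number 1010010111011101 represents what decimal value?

MSB is 1, so the value is negative. Find the magnitude:
1. Invert bits:  0101101000100010
2. Add 1:        0101101000100011  = 23075
3. Apply sign:   -23075

Answer: -23075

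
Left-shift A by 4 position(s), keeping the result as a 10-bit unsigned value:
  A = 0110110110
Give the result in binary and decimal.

Shift left by 4: drop the top 4 bit(s), append 4 zero(s) on the right.
  0110110110  ->  discard [0110], keep [110110], append 0000
= 1101100000

Answer: 1101100000 (864)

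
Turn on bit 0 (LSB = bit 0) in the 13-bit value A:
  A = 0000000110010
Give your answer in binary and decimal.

Mask = 1 << 0 = 0000000000001
Bit 0 of A is 0, so OR-ing with the mask flips it to 1.
  0000000110010
| 0000000000001
---------------
  0000000110011

Answer: 0000000110011 (51)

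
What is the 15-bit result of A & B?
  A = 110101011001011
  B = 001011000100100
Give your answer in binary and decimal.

Apply & to each column (1 only where both bits are 1):
  110101011001011
& 001011000100100
-----------------
  000001000000000

Answer: 000001000000000 (512)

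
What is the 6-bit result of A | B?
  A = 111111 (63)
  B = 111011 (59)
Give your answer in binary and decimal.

Apply | to each column (1 where either bit is 1):
  111111
| 111011
--------
  111111

Answer: 111111 (63)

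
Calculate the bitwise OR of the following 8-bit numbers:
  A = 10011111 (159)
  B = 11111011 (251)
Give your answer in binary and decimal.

Apply | to each column (1 where either bit is 1):
  10011111
| 11111011
----------
  11111111

Answer: 11111111 (255)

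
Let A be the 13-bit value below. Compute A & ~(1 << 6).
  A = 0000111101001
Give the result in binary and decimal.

Mask = ~(1 << 6) = 1111110111111
Bit 6 of A is 1, so AND-ing with the mask clears it to 0.
  0000111101001
& 1111110111111
---------------
  0000110101001

Answer: 0000110101001 (425)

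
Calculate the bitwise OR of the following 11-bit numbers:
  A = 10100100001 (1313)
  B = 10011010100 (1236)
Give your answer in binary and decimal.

Apply | to each column (1 where either bit is 1):
  10100100001
| 10011010100
-------------
  10111110101

Answer: 10111110101 (1525)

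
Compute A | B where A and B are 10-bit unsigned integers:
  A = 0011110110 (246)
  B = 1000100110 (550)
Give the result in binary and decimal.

Apply | to each column (1 where either bit is 1):
  0011110110
| 1000100110
------------
  1011110110

Answer: 1011110110 (758)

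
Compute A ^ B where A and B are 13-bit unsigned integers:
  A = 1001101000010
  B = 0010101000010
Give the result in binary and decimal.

Apply ^ to each column (1 where bits differ):
  1001101000010
^ 0010101000010
---------------
  1011000000000

Answer: 1011000000000 (5632)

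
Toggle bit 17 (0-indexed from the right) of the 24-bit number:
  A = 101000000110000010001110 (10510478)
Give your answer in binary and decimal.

Mask = 1 << 17 = 000000100000000000000000
Bit 17 of A is 0; XOR with the mask flips it to 1.
  101000000110000010001110
^ 000000100000000000000000
--------------------------
  101000100110000010001110

Answer: 101000100110000010001110 (10641550)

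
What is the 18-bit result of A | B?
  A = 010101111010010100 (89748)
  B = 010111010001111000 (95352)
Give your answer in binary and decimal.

Apply | to each column (1 where either bit is 1):
  010101111010010100
| 010111010001111000
--------------------
  010111111011111100

Answer: 010111111011111100 (98044)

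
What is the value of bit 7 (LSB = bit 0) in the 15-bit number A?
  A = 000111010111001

Bit 7 is the 8th from the right.
  000111010111001
         ^
That bit is 1.

Answer: 1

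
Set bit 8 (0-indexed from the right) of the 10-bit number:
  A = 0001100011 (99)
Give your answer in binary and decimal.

Mask = 1 << 8 = 0100000000
Bit 8 of A is 0, so OR-ing with the mask flips it to 1.
  0001100011
| 0100000000
------------
  0101100011

Answer: 0101100011 (355)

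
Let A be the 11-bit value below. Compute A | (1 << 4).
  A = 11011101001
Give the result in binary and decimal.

Mask = 1 << 4 = 00000010000
Bit 4 of A is 0, so OR-ing with the mask flips it to 1.
  11011101001
| 00000010000
-------------
  11011111001

Answer: 11011111001 (1785)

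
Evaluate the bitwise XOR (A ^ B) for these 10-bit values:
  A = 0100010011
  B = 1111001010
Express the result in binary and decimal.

Apply ^ to each column (1 where bits differ):
  0100010011
^ 1111001010
------------
  1011011001

Answer: 1011011001 (729)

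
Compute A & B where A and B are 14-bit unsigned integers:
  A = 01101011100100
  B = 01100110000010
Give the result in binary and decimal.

Apply & to each column (1 only where both bits are 1):
  01101011100100
& 01100110000010
----------------
  01100010000000

Answer: 01100010000000 (6272)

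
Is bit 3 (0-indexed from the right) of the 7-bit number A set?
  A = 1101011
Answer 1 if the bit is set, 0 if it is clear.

Bit 3 is the 4th from the right.
  1101011
     ^
That bit is 1.

Answer: 1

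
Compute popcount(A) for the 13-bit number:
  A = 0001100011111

0001100011111
1-bits at positions (from bit 0 = LSB): 0, 1, 2, 3, 4, 8, 9
Count = 7

Answer: 7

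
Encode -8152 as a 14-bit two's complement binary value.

1. Binary of +8152:  01111111011000
2. Invert bits:     10000000100111
3. Add 1:           10000000101000

Answer: 10000000101000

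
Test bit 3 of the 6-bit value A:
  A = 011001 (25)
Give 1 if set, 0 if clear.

Bit 3 is the 4th from the right.
  011001
    ^
That bit is 1.

Answer: 1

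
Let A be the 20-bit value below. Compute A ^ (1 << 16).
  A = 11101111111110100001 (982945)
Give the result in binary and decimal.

Mask = 1 << 16 = 00010000000000000000
Bit 16 of A is 0; XOR with the mask flips it to 1.
  11101111111110100001
^ 00010000000000000000
----------------------
  11111111111110100001

Answer: 11111111111110100001 (1048481)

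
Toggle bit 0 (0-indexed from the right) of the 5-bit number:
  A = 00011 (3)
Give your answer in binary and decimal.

Mask = 1 << 0 = 00001
Bit 0 of A is 1; XOR with the mask flips it to 0.
  00011
^ 00001
-------
  00010

Answer: 00010 (2)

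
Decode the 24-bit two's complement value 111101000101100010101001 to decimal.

MSB is 1, so the value is negative. Find the magnitude:
1. Invert bits:  000010111010011101010110
2. Add 1:        000010111010011101010111  = 763735
3. Apply sign:   -763735

Answer: -763735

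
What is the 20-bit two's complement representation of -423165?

1. Binary of +423165:  01100111010011111101
2. Invert bits:     10011000101100000010
3. Add 1:           10011000101100000011

Answer: 10011000101100000011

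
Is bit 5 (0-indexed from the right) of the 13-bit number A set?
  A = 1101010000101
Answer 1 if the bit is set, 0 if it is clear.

Bit 5 is the 6th from the right.
  1101010000101
         ^
That bit is 0.

Answer: 0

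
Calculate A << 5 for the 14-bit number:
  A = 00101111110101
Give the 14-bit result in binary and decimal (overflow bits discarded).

Shift left by 5: drop the top 5 bit(s), append 5 zero(s) on the right.
  00101111110101  ->  discard [00101], keep [111110101], append 00000
= 11111010100000

Answer: 11111010100000 (16032)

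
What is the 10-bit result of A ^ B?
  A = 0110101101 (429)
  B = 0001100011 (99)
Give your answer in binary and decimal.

Apply ^ to each column (1 where bits differ):
  0110101101
^ 0001100011
------------
  0111001110

Answer: 0111001110 (462)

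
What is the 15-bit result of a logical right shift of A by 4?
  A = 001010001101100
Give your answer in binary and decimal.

Logical shift right by 4: drop the bottom 4 bit(s), prepend 4 zero(s) on the left.
  001010001101100  ->  keep [00101000110], discard [1100], prepend 0000
= 000000101000110

Answer: 000000101000110 (326)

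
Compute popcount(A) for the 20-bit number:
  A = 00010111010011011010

00010111010011011010
1-bits at positions (from bit 0 = LSB): 1, 3, 4, 6, 7, 10, 12, 13, 14, 16
Count = 10

Answer: 10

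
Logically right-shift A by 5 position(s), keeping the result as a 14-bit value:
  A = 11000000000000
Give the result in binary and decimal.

Logical shift right by 5: drop the bottom 5 bit(s), prepend 5 zero(s) on the left.
  11000000000000  ->  keep [110000000], discard [00000], prepend 00000
= 00000110000000

Answer: 00000110000000 (384)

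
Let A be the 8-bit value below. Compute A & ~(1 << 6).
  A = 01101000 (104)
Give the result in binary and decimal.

Mask = ~(1 << 6) = 10111111
Bit 6 of A is 1, so AND-ing with the mask clears it to 0.
  01101000
& 10111111
----------
  00101000

Answer: 00101000 (40)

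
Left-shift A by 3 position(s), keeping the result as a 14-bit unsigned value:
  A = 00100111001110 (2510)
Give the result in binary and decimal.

Shift left by 3: drop the top 3 bit(s), append 3 zero(s) on the right.
  00100111001110  ->  discard [001], keep [00111001110], append 000
= 00111001110000

Answer: 00111001110000 (3696)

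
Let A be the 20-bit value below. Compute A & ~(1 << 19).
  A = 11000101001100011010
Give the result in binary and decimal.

Mask = ~(1 << 19) = 01111111111111111111
Bit 19 of A is 1, so AND-ing with the mask clears it to 0.
  11000101001100011010
& 01111111111111111111
----------------------
  01000101001100011010

Answer: 01000101001100011010 (283418)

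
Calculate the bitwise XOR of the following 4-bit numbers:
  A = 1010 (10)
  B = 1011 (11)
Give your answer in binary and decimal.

Apply ^ to each column (1 where bits differ):
  1010
^ 1011
------
  0001

Answer: 0001 (1)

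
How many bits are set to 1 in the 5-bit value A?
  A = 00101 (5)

00101
1-bits at positions (from bit 0 = LSB): 0, 2
Count = 2

Answer: 2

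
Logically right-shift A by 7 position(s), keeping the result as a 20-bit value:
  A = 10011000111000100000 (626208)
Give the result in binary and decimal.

Logical shift right by 7: drop the bottom 7 bit(s), prepend 7 zero(s) on the left.
  10011000111000100000  ->  keep [1001100011100], discard [0100000], prepend 0000000
= 00000001001100011100

Answer: 00000001001100011100 (4892)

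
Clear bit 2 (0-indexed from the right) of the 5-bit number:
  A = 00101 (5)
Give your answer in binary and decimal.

Mask = ~(1 << 2) = 11011
Bit 2 of A is 1, so AND-ing with the mask clears it to 0.
  00101
& 11011
-------
  00001

Answer: 00001 (1)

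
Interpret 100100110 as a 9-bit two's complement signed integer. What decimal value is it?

MSB is 1, so the value is negative. Find the magnitude:
1. Invert bits:  011011001
2. Add 1:        011011010  = 218
3. Apply sign:   -218

Answer: -218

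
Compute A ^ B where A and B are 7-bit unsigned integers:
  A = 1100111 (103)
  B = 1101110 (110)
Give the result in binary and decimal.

Apply ^ to each column (1 where bits differ):
  1100111
^ 1101110
---------
  0001001

Answer: 0001001 (9)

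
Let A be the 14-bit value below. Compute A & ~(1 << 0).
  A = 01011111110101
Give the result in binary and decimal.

Mask = ~(1 << 0) = 11111111111110
Bit 0 of A is 1, so AND-ing with the mask clears it to 0.
  01011111110101
& 11111111111110
----------------
  01011111110100

Answer: 01011111110100 (6132)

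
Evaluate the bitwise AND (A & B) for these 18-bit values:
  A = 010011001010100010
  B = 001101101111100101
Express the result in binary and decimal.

Apply & to each column (1 only where both bits are 1):
  010011001010100010
& 001101101111100101
--------------------
  000001001010100000

Answer: 000001001010100000 (4768)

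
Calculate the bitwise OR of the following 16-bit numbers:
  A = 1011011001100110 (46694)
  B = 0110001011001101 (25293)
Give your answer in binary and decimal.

Apply | to each column (1 where either bit is 1):
  1011011001100110
| 0110001011001101
------------------
  1111011011101111

Answer: 1111011011101111 (63215)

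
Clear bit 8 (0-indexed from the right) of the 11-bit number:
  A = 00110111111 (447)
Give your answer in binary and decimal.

Mask = ~(1 << 8) = 11011111111
Bit 8 of A is 1, so AND-ing with the mask clears it to 0.
  00110111111
& 11011111111
-------------
  00010111111

Answer: 00010111111 (191)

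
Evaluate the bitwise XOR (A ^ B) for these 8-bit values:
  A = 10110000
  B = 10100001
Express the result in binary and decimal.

Apply ^ to each column (1 where bits differ):
  10110000
^ 10100001
----------
  00010001

Answer: 00010001 (17)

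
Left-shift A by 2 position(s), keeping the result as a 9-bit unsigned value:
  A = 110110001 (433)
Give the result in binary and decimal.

Shift left by 2: drop the top 2 bit(s), append 2 zero(s) on the right.
  110110001  ->  discard [11], keep [0110001], append 00
= 011000100

Answer: 011000100 (196)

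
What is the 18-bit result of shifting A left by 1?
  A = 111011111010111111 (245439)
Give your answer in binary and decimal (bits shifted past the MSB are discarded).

Shift left by 1: drop the top 1 bit(s), append 1 zero(s) on the right.
  111011111010111111  ->  discard [1], keep [11011111010111111], append 0
= 110111110101111110

Answer: 110111110101111110 (228734)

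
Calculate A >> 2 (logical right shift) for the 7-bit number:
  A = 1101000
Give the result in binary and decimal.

Logical shift right by 2: drop the bottom 2 bit(s), prepend 2 zero(s) on the left.
  1101000  ->  keep [11010], discard [00], prepend 00
= 0011010

Answer: 0011010 (26)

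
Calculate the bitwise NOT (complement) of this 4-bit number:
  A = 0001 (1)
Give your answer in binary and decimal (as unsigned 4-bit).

Flip each bit (0->1, 1->0):
  0001
  1110

Answer: 1110 (14)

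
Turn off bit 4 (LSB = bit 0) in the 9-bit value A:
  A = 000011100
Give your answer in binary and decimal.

Mask = ~(1 << 4) = 111101111
Bit 4 of A is 1, so AND-ing with the mask clears it to 0.
  000011100
& 111101111
-----------
  000001100

Answer: 000001100 (12)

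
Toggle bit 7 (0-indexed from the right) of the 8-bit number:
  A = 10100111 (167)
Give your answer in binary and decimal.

Mask = 1 << 7 = 10000000
Bit 7 of A is 1; XOR with the mask flips it to 0.
  10100111
^ 10000000
----------
  00100111

Answer: 00100111 (39)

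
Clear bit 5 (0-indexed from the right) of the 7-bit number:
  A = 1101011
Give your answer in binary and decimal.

Mask = ~(1 << 5) = 1011111
Bit 5 of A is 1, so AND-ing with the mask clears it to 0.
  1101011
& 1011111
---------
  1001011

Answer: 1001011 (75)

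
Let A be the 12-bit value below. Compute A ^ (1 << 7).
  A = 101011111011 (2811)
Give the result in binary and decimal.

Mask = 1 << 7 = 000010000000
Bit 7 of A is 1; XOR with the mask flips it to 0.
  101011111011
^ 000010000000
--------------
  101001111011

Answer: 101001111011 (2683)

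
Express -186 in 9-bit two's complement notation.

1. Binary of +186:  010111010
2. Invert bits:     101000101
3. Add 1:           101000110

Answer: 101000110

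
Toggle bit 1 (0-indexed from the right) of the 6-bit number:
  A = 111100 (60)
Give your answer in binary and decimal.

Mask = 1 << 1 = 000010
Bit 1 of A is 0; XOR with the mask flips it to 1.
  111100
^ 000010
--------
  111110

Answer: 111110 (62)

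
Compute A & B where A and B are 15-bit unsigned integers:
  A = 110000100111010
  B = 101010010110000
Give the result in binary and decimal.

Apply & to each column (1 only where both bits are 1):
  110000100111010
& 101010010110000
-----------------
  100000000110000

Answer: 100000000110000 (16432)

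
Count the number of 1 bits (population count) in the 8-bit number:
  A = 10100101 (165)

10100101
1-bits at positions (from bit 0 = LSB): 0, 2, 5, 7
Count = 4

Answer: 4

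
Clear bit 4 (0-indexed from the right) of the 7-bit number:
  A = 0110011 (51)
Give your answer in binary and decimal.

Mask = ~(1 << 4) = 1101111
Bit 4 of A is 1, so AND-ing with the mask clears it to 0.
  0110011
& 1101111
---------
  0100011

Answer: 0100011 (35)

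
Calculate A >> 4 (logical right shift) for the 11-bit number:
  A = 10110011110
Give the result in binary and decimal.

Logical shift right by 4: drop the bottom 4 bit(s), prepend 4 zero(s) on the left.
  10110011110  ->  keep [1011001], discard [1110], prepend 0000
= 00001011001

Answer: 00001011001 (89)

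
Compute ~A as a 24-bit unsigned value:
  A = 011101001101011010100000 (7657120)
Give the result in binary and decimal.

Flip each bit (0->1, 1->0):
  011101001101011010100000
  100010110010100101011111

Answer: 100010110010100101011111 (9120095)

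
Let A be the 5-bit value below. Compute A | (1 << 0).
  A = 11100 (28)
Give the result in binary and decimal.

Mask = 1 << 0 = 00001
Bit 0 of A is 0, so OR-ing with the mask flips it to 1.
  11100
| 00001
-------
  11101

Answer: 11101 (29)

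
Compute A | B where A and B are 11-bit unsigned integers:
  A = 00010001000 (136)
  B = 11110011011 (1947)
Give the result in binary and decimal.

Apply | to each column (1 where either bit is 1):
  00010001000
| 11110011011
-------------
  11110011011

Answer: 11110011011 (1947)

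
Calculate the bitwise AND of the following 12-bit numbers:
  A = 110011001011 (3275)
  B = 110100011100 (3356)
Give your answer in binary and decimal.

Apply & to each column (1 only where both bits are 1):
  110011001011
& 110100011100
--------------
  110000001000

Answer: 110000001000 (3080)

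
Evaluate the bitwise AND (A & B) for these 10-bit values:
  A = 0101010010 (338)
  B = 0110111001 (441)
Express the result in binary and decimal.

Apply & to each column (1 only where both bits are 1):
  0101010010
& 0110111001
------------
  0100010000

Answer: 0100010000 (272)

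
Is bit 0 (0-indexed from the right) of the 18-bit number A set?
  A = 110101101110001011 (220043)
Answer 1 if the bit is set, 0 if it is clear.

Bit 0 is the 1st from the right.
  110101101110001011
                   ^
That bit is 1.

Answer: 1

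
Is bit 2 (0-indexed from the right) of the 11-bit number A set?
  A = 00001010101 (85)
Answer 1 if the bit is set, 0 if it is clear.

Bit 2 is the 3rd from the right.
  00001010101
          ^
That bit is 1.

Answer: 1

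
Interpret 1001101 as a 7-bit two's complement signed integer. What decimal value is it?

MSB is 1, so the value is negative. Find the magnitude:
1. Invert bits:  0110010
2. Add 1:        0110011  = 51
3. Apply sign:   -51

Answer: -51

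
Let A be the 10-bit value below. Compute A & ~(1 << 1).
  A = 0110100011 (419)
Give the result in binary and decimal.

Mask = ~(1 << 1) = 1111111101
Bit 1 of A is 1, so AND-ing with the mask clears it to 0.
  0110100011
& 1111111101
------------
  0110100001

Answer: 0110100001 (417)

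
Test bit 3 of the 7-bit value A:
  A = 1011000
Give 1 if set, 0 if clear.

Bit 3 is the 4th from the right.
  1011000
     ^
That bit is 1.

Answer: 1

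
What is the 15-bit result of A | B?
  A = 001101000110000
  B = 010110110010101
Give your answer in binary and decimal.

Apply | to each column (1 where either bit is 1):
  001101000110000
| 010110110010101
-----------------
  011111110110101

Answer: 011111110110101 (16309)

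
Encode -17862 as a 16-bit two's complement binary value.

1. Binary of +17862:  0100010111000110
2. Invert bits:     1011101000111001
3. Add 1:           1011101000111010

Answer: 1011101000111010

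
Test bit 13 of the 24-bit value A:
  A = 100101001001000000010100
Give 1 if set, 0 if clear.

Bit 13 is the 14th from the right.
  100101001001000000010100
            ^
That bit is 0.

Answer: 0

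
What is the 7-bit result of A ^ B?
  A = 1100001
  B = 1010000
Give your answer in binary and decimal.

Apply ^ to each column (1 where bits differ):
  1100001
^ 1010000
---------
  0110001

Answer: 0110001 (49)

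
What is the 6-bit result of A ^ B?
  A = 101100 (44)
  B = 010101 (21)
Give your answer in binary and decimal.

Apply ^ to each column (1 where bits differ):
  101100
^ 010101
--------
  111001

Answer: 111001 (57)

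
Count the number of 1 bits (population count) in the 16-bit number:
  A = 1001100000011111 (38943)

1001100000011111
1-bits at positions (from bit 0 = LSB): 0, 1, 2, 3, 4, 11, 12, 15
Count = 8

Answer: 8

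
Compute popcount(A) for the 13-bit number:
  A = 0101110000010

0101110000010
1-bits at positions (from bit 0 = LSB): 1, 7, 8, 9, 11
Count = 5

Answer: 5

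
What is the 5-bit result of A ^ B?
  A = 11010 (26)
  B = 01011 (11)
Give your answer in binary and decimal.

Apply ^ to each column (1 where bits differ):
  11010
^ 01011
-------
  10001

Answer: 10001 (17)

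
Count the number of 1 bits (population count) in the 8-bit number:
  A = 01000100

01000100
1-bits at positions (from bit 0 = LSB): 2, 6
Count = 2

Answer: 2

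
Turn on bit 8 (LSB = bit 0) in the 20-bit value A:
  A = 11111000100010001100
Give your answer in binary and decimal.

Mask = 1 << 8 = 00000000000100000000
Bit 8 of A is 0, so OR-ing with the mask flips it to 1.
  11111000100010001100
| 00000000000100000000
----------------------
  11111000100110001100

Answer: 11111000100110001100 (1018252)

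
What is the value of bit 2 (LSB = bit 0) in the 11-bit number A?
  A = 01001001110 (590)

Bit 2 is the 3rd from the right.
  01001001110
          ^
That bit is 1.

Answer: 1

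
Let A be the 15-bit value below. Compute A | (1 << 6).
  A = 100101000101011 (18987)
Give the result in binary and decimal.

Mask = 1 << 6 = 000000001000000
Bit 6 of A is 0, so OR-ing with the mask flips it to 1.
  100101000101011
| 000000001000000
-----------------
  100101001101011

Answer: 100101001101011 (19051)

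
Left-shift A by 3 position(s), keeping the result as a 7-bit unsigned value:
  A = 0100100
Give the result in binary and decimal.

Shift left by 3: drop the top 3 bit(s), append 3 zero(s) on the right.
  0100100  ->  discard [010], keep [0100], append 000
= 0100000

Answer: 0100000 (32)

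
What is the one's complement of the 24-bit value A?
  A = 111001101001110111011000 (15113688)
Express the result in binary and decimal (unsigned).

Flip each bit (0->1, 1->0):
  111001101001110111011000
  000110010110001000100111

Answer: 000110010110001000100111 (1663527)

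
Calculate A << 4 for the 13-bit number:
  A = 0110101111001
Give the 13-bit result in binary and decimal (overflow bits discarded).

Shift left by 4: drop the top 4 bit(s), append 4 zero(s) on the right.
  0110101111001  ->  discard [0110], keep [101111001], append 0000
= 1011110010000

Answer: 1011110010000 (6032)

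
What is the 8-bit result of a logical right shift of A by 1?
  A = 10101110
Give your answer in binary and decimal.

Logical shift right by 1: drop the bottom 1 bit(s), prepend 1 zero(s) on the left.
  10101110  ->  keep [1010111], discard [0], prepend 0
= 01010111

Answer: 01010111 (87)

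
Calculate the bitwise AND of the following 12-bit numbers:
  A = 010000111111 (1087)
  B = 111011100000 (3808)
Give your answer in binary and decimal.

Apply & to each column (1 only where both bits are 1):
  010000111111
& 111011100000
--------------
  010000100000

Answer: 010000100000 (1056)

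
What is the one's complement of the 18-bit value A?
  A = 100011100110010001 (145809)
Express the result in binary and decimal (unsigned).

Flip each bit (0->1, 1->0):
  100011100110010001
  011100011001101110

Answer: 011100011001101110 (116334)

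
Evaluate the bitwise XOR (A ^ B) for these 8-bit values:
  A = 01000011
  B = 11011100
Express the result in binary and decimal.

Apply ^ to each column (1 where bits differ):
  01000011
^ 11011100
----------
  10011111

Answer: 10011111 (159)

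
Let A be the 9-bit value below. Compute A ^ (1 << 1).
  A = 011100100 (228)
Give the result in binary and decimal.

Mask = 1 << 1 = 000000010
Bit 1 of A is 0; XOR with the mask flips it to 1.
  011100100
^ 000000010
-----------
  011100110

Answer: 011100110 (230)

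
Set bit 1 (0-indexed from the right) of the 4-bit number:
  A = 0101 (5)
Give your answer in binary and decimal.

Mask = 1 << 1 = 0010
Bit 1 of A is 0, so OR-ing with the mask flips it to 1.
  0101
| 0010
------
  0111

Answer: 0111 (7)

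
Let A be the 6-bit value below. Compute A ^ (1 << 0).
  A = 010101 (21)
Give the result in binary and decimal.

Mask = 1 << 0 = 000001
Bit 0 of A is 1; XOR with the mask flips it to 0.
  010101
^ 000001
--------
  010100

Answer: 010100 (20)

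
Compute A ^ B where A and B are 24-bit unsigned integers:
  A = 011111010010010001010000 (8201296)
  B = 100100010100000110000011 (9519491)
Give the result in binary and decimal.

Apply ^ to each column (1 where bits differ):
  011111010010010001010000
^ 100100010100000110000011
--------------------------
  111011000110010111010011

Answer: 111011000110010111010011 (15492563)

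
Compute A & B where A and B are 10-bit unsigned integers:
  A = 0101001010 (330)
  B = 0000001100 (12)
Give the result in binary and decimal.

Apply & to each column (1 only where both bits are 1):
  0101001010
& 0000001100
------------
  0000001000

Answer: 0000001000 (8)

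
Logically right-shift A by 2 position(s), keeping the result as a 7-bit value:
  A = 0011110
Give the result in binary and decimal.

Logical shift right by 2: drop the bottom 2 bit(s), prepend 2 zero(s) on the left.
  0011110  ->  keep [00111], discard [10], prepend 00
= 0000111

Answer: 0000111 (7)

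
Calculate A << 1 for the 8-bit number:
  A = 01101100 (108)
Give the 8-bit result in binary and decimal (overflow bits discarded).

Shift left by 1: drop the top 1 bit(s), append 1 zero(s) on the right.
  01101100  ->  discard [0], keep [1101100], append 0
= 11011000

Answer: 11011000 (216)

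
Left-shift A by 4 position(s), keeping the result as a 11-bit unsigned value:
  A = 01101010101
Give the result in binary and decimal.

Shift left by 4: drop the top 4 bit(s), append 4 zero(s) on the right.
  01101010101  ->  discard [0110], keep [1010101], append 0000
= 10101010000

Answer: 10101010000 (1360)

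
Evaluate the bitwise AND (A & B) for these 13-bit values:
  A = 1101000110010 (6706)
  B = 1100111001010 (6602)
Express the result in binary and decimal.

Apply & to each column (1 only where both bits are 1):
  1101000110010
& 1100111001010
---------------
  1100000000010

Answer: 1100000000010 (6146)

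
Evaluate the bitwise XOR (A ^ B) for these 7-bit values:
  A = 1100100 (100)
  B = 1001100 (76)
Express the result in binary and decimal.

Apply ^ to each column (1 where bits differ):
  1100100
^ 1001100
---------
  0101000

Answer: 0101000 (40)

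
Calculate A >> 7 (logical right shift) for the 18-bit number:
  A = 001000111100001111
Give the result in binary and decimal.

Logical shift right by 7: drop the bottom 7 bit(s), prepend 7 zero(s) on the left.
  001000111100001111  ->  keep [00100011110], discard [0001111], prepend 0000000
= 000000000100011110

Answer: 000000000100011110 (286)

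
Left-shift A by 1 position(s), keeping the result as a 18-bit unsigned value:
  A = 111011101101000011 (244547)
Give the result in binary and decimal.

Shift left by 1: drop the top 1 bit(s), append 1 zero(s) on the right.
  111011101101000011  ->  discard [1], keep [11011101101000011], append 0
= 110111011010000110

Answer: 110111011010000110 (226950)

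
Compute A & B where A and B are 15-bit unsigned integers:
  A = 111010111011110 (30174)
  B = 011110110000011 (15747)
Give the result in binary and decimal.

Apply & to each column (1 only where both bits are 1):
  111010111011110
& 011110110000011
-----------------
  011010110000010

Answer: 011010110000010 (13698)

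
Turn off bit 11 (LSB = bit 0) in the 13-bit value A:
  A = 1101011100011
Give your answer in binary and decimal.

Mask = ~(1 << 11) = 1011111111111
Bit 11 of A is 1, so AND-ing with the mask clears it to 0.
  1101011100011
& 1011111111111
---------------
  1001011100011

Answer: 1001011100011 (4835)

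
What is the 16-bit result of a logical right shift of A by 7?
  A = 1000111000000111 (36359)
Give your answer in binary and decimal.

Logical shift right by 7: drop the bottom 7 bit(s), prepend 7 zero(s) on the left.
  1000111000000111  ->  keep [100011100], discard [0000111], prepend 0000000
= 0000000100011100

Answer: 0000000100011100 (284)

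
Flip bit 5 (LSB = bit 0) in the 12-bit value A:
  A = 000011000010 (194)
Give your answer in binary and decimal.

Mask = 1 << 5 = 000000100000
Bit 5 of A is 0; XOR with the mask flips it to 1.
  000011000010
^ 000000100000
--------------
  000011100010

Answer: 000011100010 (226)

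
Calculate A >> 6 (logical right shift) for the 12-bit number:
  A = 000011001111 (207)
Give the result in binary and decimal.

Logical shift right by 6: drop the bottom 6 bit(s), prepend 6 zero(s) on the left.
  000011001111  ->  keep [000011], discard [001111], prepend 000000
= 000000000011

Answer: 000000000011 (3)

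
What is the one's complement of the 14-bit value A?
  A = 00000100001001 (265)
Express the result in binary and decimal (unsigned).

Flip each bit (0->1, 1->0):
  00000100001001
  11111011110110

Answer: 11111011110110 (16118)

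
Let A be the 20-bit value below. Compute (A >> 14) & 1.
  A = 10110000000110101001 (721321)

Bit 14 is the 15th from the right.
  10110000000110101001
       ^
That bit is 0.

Answer: 0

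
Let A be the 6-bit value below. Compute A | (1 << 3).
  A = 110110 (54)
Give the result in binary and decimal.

Mask = 1 << 3 = 001000
Bit 3 of A is 0, so OR-ing with the mask flips it to 1.
  110110
| 001000
--------
  111110

Answer: 111110 (62)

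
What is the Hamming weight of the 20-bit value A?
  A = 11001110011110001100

11001110011110001100
1-bits at positions (from bit 0 = LSB): 2, 3, 7, 8, 9, 10, 13, 14, 15, 18, 19
Count = 11

Answer: 11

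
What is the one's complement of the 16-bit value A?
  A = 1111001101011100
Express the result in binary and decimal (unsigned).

Flip each bit (0->1, 1->0):
  1111001101011100
  0000110010100011

Answer: 0000110010100011 (3235)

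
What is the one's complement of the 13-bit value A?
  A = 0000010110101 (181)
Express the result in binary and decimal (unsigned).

Flip each bit (0->1, 1->0):
  0000010110101
  1111101001010

Answer: 1111101001010 (8010)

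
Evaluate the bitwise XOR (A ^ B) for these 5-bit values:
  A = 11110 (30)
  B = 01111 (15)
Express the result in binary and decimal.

Apply ^ to each column (1 where bits differ):
  11110
^ 01111
-------
  10001

Answer: 10001 (17)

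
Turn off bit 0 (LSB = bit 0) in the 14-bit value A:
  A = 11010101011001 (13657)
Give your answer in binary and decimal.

Mask = ~(1 << 0) = 11111111111110
Bit 0 of A is 1, so AND-ing with the mask clears it to 0.
  11010101011001
& 11111111111110
----------------
  11010101011000

Answer: 11010101011000 (13656)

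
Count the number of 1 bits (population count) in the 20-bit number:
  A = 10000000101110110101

10000000101110110101
1-bits at positions (from bit 0 = LSB): 0, 2, 4, 5, 7, 8, 9, 11, 19
Count = 9

Answer: 9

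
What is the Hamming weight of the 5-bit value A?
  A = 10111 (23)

10111
1-bits at positions (from bit 0 = LSB): 0, 1, 2, 4
Count = 4

Answer: 4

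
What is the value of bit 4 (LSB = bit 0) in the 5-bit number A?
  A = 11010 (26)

Bit 4 is the 5th from the right.
  11010
  ^
That bit is 1.

Answer: 1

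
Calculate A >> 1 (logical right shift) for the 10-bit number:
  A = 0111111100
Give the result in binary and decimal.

Logical shift right by 1: drop the bottom 1 bit(s), prepend 1 zero(s) on the left.
  0111111100  ->  keep [011111110], discard [0], prepend 0
= 0011111110

Answer: 0011111110 (254)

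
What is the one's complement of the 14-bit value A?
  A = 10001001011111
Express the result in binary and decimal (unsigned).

Flip each bit (0->1, 1->0):
  10001001011111
  01110110100000

Answer: 01110110100000 (7584)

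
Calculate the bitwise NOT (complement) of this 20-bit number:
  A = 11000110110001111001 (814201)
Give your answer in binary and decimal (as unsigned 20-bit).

Flip each bit (0->1, 1->0):
  11000110110001111001
  00111001001110000110

Answer: 00111001001110000110 (234374)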